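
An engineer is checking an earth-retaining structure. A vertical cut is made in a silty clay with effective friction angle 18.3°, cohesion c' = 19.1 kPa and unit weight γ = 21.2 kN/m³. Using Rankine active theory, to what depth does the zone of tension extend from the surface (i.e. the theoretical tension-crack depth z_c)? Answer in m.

K_a = tan²(45° − 18.3°/2) = 0.5221; √K_a = 0.7226.
The active pressure is zero where K_a γ z = 2c√K_a, so z_c = 2c/(γ√K_a) = 2×19.1/(21.2×0.7226) = 2.494 m.

2.49 m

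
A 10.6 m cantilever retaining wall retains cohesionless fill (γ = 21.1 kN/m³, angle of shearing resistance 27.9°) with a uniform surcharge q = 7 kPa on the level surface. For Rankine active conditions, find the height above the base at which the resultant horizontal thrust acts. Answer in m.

3.64 m

K_a = 0.3625.
Triangular part P₁ = ½K_aγH² = 429.7 at H/3 = 3.533 m; rectangular part P₂ = K_a q H = 26.89 at H/2 = 5.300 m.
ȳ = (P₁·3.533 + P₂·5.300)/(P₁+P₂) = 3.637 m.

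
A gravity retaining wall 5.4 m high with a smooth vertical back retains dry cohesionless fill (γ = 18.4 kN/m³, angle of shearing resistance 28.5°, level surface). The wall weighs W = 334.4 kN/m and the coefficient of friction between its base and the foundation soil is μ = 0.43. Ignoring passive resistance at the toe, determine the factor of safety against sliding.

K_a = tan²(45° − 28.5°/2) = 0.3540.
P_a = ½K_aγH² = 0.5×0.3540×18.4×5.4² = 94.96 kN/m, acting at H/3 = 1.800 m above the base.
FS_sliding = μW / P_a = 0.43×334.4 / 94.96 = 1.514.

1.51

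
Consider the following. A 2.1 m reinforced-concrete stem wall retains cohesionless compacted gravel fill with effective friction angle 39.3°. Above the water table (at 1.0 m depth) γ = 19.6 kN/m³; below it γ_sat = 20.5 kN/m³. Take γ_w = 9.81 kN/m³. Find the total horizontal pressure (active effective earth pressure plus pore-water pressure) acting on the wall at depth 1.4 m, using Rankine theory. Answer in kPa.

K_a = (1 − sin φ)/(1 + sin φ) = 0.2245.
γ' = 20.5 − 9.81 = 10.69 kN/m³.
Effective vertical stress at 1.4 m: σ'_v = 19.6×1.0 + 10.69×0.400 = 23.88 kPa.
σ'_h = K_a σ'_v = 0.2245 × 23.88 = 5.359 kPa; u = γ_w × 0.400 = 3.924 kPa.
Total σ_h = 5.359 + 3.924 = 9.283 kPa.

9.28 kPa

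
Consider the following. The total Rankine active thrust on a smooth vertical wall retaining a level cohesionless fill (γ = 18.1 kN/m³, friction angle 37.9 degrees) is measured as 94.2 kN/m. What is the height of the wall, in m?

6.60 m

K_a = 0.2389. P_a = ½ K_a γ H² ⇒ H = √(2P_a/(K_a γ)).
H = √(2×94.2/(0.2389×18.1)) = 6.600 m.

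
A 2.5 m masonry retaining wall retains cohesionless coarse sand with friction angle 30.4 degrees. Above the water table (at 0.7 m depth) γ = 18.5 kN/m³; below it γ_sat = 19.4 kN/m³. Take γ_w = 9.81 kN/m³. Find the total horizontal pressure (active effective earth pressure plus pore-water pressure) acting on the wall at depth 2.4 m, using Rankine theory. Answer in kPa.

26.3 kPa

K_a = (1 − sin φ)/(1 + sin φ) = 0.3280.
γ' = 19.4 − 9.81 = 9.590 kN/m³.
Effective vertical stress at 2.4 m: σ'_v = 18.5×0.7 + 9.590×1.70 = 29.25 kPa.
σ'_h = K_a σ'_v = 0.3280 × 29.25 = 9.595 kPa; u = γ_w × 1.70 = 16.68 kPa.
Total σ_h = 9.595 + 16.68 = 26.27 kPa.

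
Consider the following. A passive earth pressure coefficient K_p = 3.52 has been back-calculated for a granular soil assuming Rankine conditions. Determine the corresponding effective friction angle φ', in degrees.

33.9°

K_p = (1+sin φ)/(1−sin φ) ⇒ sin φ = (K_p − 1)/(K_p + 1) = 0.5575.
φ = arcsin(0.5575) = 33.88°.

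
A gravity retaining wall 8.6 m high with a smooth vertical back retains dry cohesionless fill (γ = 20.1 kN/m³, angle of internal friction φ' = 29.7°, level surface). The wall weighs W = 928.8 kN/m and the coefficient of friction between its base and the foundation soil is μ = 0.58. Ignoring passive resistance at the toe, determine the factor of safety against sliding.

2.15

K_a = tan²(45° − 29.7°/2) = 0.3374.
P_a = ½K_aγH² = 0.5×0.3374×20.1×8.6² = 250.8 kN/m, acting at H/3 = 2.867 m above the base.
FS_sliding = μW / P_a = 0.58×928.8 / 250.8 = 2.148.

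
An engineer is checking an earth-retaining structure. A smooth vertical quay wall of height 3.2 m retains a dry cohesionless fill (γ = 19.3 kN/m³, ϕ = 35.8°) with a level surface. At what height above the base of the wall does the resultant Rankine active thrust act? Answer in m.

K_a = 0.2619.
The pressure distribution is triangular, so the resultant acts at H/3 above the base = 3.2/3 = 1.067 m.

1.07 m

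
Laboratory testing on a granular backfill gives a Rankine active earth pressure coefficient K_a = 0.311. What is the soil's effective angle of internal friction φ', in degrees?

K_a = tan²(45° − φ/2) ⇒ 45° − φ/2 = arctan(√0.311) = 29.15°.
φ = 2(45° − 29.15°) = 31.71°.

31.7°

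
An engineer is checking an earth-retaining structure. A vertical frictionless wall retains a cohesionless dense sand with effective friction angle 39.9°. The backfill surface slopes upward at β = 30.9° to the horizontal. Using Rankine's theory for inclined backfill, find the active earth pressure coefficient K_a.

K_a = cos β · (cos β − √(cos²β − cos²φ)) / (cos β + √(cos²β − cos²φ)).
cos β = 0.8581, cos φ = 0.7672, √(cos²β − cos²φ) = 0.3844.
K_a = 0.8581 × (0.8581 − 0.3844)/(0.8581 + 0.3844) = 0.3272.

0.327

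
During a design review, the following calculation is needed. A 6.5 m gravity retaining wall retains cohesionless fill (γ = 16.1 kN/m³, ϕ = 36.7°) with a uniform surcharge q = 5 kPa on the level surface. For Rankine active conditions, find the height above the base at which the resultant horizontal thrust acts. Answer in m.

K_a = 0.2519.
Triangular part P₁ = ½K_aγH² = 85.66 at H/3 = 2.167 m; rectangular part P₂ = K_a q H = 8.185 at H/2 = 3.250 m.
ȳ = (P₁·2.167 + P₂·3.250)/(P₁+P₂) = 2.261 m.

2.26 m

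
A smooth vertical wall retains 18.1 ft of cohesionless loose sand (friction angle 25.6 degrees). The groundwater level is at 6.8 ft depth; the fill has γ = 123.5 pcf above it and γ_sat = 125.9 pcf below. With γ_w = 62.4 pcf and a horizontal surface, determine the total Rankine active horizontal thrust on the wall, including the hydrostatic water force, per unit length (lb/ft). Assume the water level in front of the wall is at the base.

10500 lb/ft

K_a = tan²(45° − φ/2) = 0.3966.
γ' = 125.9 − 62.4 = 63.50 pcf. Depth below WT = 11.3 ft.
σ'_h at WT = K_a γ d_w = 333.0 psf; at base = 333.0 + K_a γ' × 11.3 = 617.6 psf.
P₁ (0–6.8 ft) = ½×333.0×6.8 = 1132. P₂ (6.8–18.1 ft) = ½(333.0+617.6)×11.3 = 5371.
P_w = ½ γ_w h₂² = 0.5×62.4×11.3² = 3984. Total = 1132+5371+3984 = 10490 lb/ft.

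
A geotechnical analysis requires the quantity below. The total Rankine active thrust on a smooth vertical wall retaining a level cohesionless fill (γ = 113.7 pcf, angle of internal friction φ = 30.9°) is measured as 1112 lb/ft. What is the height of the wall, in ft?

7.80 ft

K_a = 0.3214. P_a = ½ K_a γ H² ⇒ H = √(2P_a/(K_a γ)).
H = √(2×1112/(0.3214×113.7)) = 7.801 ft.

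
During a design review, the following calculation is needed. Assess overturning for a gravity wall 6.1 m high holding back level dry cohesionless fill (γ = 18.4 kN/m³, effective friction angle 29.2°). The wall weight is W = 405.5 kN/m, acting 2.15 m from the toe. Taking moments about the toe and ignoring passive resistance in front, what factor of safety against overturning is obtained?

K_a = tan²(45° − 29.2°/2) = 0.3442.
P_a = ½K_aγH² = 0.5×0.3442×18.4×6.1² = 117.8 kN/m, acting at H/3 = 2.033 m above the base.
Overturning moment M_o = P_a × H/3 = 117.8 × 2.033 = 239.6.
Resisting moment M_r = W × 2.15 = 405.5 × 2.15 = 871.8.
FS_overturning = M_r/M_o = 871.8/239.6 = 3.639.

3.64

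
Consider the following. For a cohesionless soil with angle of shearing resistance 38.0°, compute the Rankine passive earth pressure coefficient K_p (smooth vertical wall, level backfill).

4.20

K_p = (1 + sin φ)/(1 − sin φ) = tan²(45° + 38.0°/2) = 4.204.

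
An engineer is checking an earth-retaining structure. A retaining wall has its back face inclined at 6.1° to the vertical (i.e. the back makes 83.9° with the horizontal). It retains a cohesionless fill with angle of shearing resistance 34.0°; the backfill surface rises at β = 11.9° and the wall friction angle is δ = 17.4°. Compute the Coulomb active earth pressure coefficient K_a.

K_a = sin²(α+φ) / [sin²α · sin(α−δ) · (1 + √{sin(φ+δ)sin(φ−β) / (sin(α−δ)sin(α+β))})²].
With α = 83.9°, φ = 34.0°, δ = 17.4°, β = 11.9°: K_a = 0.3505.

0.351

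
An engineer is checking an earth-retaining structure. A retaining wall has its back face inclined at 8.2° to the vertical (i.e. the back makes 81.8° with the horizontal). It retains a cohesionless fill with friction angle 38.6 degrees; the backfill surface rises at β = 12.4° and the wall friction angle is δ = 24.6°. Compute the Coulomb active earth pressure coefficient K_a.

0.318

K_a = sin²(α+φ) / [sin²α · sin(α−δ) · (1 + √{sin(φ+δ)sin(φ−β) / (sin(α−δ)sin(α+β))})²].
With α = 81.8°, φ = 38.6°, δ = 24.6°, β = 12.4°: K_a = 0.3180.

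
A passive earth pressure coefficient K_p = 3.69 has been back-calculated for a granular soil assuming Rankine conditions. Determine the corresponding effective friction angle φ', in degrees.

35.0°

K_p = (1+sin φ)/(1−sin φ) ⇒ sin φ = (K_p − 1)/(K_p + 1) = 0.5736.
φ = arcsin(0.5736) = 35.00°.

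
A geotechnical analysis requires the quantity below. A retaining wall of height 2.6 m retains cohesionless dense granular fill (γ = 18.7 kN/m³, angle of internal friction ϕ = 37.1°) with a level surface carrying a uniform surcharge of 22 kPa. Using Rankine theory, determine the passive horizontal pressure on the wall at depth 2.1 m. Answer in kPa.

K_p = (1 + sin φ)/(1 − sin φ) = 4.040.
σ_v = γz + q = 18.7 × 2.1 + 22 = 61.27 kPa.
σ_h = K_p σ_v = 4.040 × 61.27 = 247.6 kPa.

248 kPa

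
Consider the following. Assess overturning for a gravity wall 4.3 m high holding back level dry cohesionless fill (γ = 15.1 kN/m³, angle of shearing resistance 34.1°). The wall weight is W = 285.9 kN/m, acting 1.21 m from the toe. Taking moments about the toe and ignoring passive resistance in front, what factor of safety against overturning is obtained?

K_a = tan²(45° − 34.1°/2) = 0.2815.
P_a = ½K_aγH² = 0.5×0.2815×15.1×4.3² = 39.30 kN/m, acting at H/3 = 1.433 m above the base.
Overturning moment M_o = P_a × H/3 = 39.30 × 1.433 = 56.33.
Resisting moment M_r = W × 1.21 = 285.9 × 1.21 = 345.9.
FS_overturning = M_r/M_o = 345.9/56.33 = 6.141.

6.14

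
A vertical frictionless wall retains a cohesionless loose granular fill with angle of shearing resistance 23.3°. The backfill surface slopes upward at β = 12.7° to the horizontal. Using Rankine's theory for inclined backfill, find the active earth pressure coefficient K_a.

0.484

K_a = cos β · (cos β − √(cos²β − cos²φ)) / (cos β + √(cos²β − cos²φ)).
cos β = 0.9755, cos φ = 0.9184, √(cos²β − cos²φ) = 0.3288.
K_a = 0.9755 × (0.9755 − 0.3288)/(0.9755 + 0.3288) = 0.4837.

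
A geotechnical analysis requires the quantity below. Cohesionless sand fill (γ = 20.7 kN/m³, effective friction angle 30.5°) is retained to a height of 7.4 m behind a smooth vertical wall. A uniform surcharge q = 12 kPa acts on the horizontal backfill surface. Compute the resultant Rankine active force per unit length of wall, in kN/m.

214 kN/m

K_a = tan²(45° − φ/2) = 0.3267.
Soil triangle: ½ K_a γ H² = 0.5×0.3267×20.7×7.4² = 185.1 kN/m.
Surcharge rectangle: K_a q H = 0.3267×12×7.4 = 29.01 kN/m.
Total = 185.1 + 29.01 = 214.2 kN/m.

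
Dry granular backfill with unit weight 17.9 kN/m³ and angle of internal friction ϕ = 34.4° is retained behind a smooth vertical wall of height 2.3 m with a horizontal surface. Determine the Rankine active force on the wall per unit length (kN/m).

13.2 kN/m

K_a = tan²(45° − φ/2) = 0.2780.
P_a = ½ K_a γ H² = 0.5 × 0.2780 × 17.9 × 2.3² = 13.16 kN/m.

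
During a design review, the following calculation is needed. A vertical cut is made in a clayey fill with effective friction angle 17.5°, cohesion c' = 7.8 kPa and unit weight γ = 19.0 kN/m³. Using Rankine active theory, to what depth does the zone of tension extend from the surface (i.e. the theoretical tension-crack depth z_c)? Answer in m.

K_a = tan²(45° − 17.5°/2) = 0.5376; √K_a = 0.7332.
The active pressure is zero where K_a γ z = 2c√K_a, so z_c = 2c/(γ√K_a) = 2×7.8/(19.0×0.7332) = 1.120 m.

1.12 m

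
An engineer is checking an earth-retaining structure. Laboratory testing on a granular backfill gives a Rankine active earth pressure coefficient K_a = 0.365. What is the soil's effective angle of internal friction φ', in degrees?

27.7°

K_a = tan²(45° − φ/2) ⇒ 45° − φ/2 = arctan(√0.365) = 31.14°.
φ = 2(45° − 31.14°) = 27.72°.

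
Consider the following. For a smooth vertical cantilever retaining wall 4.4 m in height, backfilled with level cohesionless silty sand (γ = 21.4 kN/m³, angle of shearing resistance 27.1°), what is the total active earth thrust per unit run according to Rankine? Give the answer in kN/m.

77.5 kN/m

K_a = tan²(45° − φ/2) = 0.3741.
P_a = ½ K_a γ H² = 0.5 × 0.3741 × 21.4 × 4.4² = 77.49 kN/m.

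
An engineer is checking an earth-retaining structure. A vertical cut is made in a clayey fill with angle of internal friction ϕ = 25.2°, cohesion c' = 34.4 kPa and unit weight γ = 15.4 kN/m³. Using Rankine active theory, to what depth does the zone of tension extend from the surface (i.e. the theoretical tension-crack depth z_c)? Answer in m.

K_a = tan²(45° − 25.2°/2) = 0.4027; √K_a = 0.6346.
The active pressure is zero where K_a γ z = 2c√K_a, so z_c = 2c/(γ√K_a) = 2×34.4/(15.4×0.6346) = 7.040 m.

7.04 m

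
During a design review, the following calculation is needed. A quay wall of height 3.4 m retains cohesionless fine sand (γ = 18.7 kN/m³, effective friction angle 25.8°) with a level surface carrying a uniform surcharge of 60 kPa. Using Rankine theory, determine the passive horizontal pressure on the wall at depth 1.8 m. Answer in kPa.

K_p = (1 + sin φ)/(1 − sin φ) = 2.541.
σ_v = γz + q = 18.7 × 1.8 + 60 = 93.66 kPa.
σ_h = K_p σ_v = 2.541 × 93.66 = 238.0 kPa.

238 kPa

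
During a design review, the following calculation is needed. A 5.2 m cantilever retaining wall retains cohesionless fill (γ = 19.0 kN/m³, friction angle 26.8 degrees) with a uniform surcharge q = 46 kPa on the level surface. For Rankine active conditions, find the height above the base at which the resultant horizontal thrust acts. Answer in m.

2.15 m

K_a = 0.3785.
Triangular part P₁ = ½K_aγH² = 97.22 at H/3 = 1.733 m; rectangular part P₂ = K_a q H = 90.53 at H/2 = 2.600 m.
ȳ = (P₁·1.733 + P₂·2.600)/(P₁+P₂) = 2.151 m.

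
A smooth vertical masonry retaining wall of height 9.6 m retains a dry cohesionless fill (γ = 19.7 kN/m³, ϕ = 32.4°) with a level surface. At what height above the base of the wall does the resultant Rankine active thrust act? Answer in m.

K_a = 0.3022.
The pressure distribution is triangular, so the resultant acts at H/3 above the base = 9.6/3 = 3.200 m.

3.20 m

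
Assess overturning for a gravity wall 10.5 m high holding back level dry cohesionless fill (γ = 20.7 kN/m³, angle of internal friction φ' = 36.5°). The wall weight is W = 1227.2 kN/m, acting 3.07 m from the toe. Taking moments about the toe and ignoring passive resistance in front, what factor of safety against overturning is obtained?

3.71

K_a = tan²(45° − 36.5°/2) = 0.2541.
P_a = ½K_aγH² = 0.5×0.2541×20.7×10.5² = 289.9 kN/m, acting at H/3 = 3.500 m above the base.
Overturning moment M_o = P_a × H/3 = 289.9 × 3.500 = 1015.
Resisting moment M_r = W × 3.07 = 1227.2 × 3.07 = 3768.
FS_overturning = M_r/M_o = 3768/1015 = 3.713.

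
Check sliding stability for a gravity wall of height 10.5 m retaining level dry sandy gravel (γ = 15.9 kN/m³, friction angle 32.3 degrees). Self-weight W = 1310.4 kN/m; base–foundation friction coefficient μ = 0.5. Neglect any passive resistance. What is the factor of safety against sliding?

K_a = tan²(45° − 32.3°/2) = 0.3035.
P_a = ½K_aγH² = 0.5×0.3035×15.9×10.5² = 266.0 kN/m, acting at H/3 = 3.500 m above the base.
FS_sliding = μW / P_a = 0.5×1310.4 / 266.0 = 2.463.

2.46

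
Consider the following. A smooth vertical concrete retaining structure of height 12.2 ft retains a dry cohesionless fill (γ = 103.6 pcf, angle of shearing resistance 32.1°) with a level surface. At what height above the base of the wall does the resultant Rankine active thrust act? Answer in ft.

K_a = 0.3060.
The pressure distribution is triangular, so the resultant acts at H/3 above the base = 12.2/3 = 4.067 ft.

4.07 ft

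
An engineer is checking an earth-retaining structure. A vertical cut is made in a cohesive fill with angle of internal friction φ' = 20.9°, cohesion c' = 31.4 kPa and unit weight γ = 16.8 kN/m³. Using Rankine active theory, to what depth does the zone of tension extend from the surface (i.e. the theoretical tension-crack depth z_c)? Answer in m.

5.43 m

K_a = tan²(45° − 20.9°/2) = 0.4741; √K_a = 0.6886.
The active pressure is zero where K_a γ z = 2c√K_a, so z_c = 2c/(γ√K_a) = 2×31.4/(16.8×0.6886) = 5.429 m.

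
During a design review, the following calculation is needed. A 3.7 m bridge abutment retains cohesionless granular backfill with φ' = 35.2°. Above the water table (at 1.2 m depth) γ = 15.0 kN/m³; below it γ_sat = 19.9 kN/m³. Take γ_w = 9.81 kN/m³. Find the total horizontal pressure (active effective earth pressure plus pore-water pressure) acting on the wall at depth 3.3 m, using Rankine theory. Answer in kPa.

K_a = (1 − sin φ)/(1 + sin φ) = 0.2687.
γ' = 19.9 − 9.81 = 10.09 kN/m³.
Effective vertical stress at 3.3 m: σ'_v = 15.0×1.2 + 10.09×2.10 = 39.19 kPa.
σ'_h = K_a σ'_v = 0.2687 × 39.19 = 10.53 kPa; u = γ_w × 2.10 = 20.60 kPa.
Total σ_h = 10.53 + 20.60 = 31.13 kPa.

31.1 kPa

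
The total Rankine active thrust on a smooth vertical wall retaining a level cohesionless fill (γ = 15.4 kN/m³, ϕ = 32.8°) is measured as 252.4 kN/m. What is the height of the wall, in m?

K_a = 0.2973. P_a = ½ K_a γ H² ⇒ H = √(2P_a/(K_a γ)).
H = √(2×252.4/(0.2973×15.4)) = 10.50 m.

10.5 m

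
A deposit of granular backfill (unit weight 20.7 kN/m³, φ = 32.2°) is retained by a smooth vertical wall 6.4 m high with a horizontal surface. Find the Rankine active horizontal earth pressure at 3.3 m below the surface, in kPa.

K_a = (1 − sin φ)/(1 + sin φ) = 0.3047.
σ_h = K_a γ z = 0.3047 × 20.7 × 3.3 = 20.82 kPa.

20.8 kPa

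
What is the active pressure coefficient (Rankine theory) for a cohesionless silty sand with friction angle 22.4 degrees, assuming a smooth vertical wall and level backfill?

K_a = tan²(45° − φ/2) = tan²(33.80°) = 0.4482.

0.448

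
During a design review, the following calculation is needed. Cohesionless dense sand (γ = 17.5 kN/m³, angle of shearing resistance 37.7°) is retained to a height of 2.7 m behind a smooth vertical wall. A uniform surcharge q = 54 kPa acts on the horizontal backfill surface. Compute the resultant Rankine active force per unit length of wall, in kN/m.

K_a = tan²(45° − φ/2) = 0.2411.
Soil triangle: ½ K_a γ H² = 0.5×0.2411×17.5×2.7² = 15.38 kN/m.
Surcharge rectangle: K_a q H = 0.2411×54×2.7 = 35.15 kN/m.
Total = 15.38 + 35.15 = 50.52 kN/m.

50.5 kN/m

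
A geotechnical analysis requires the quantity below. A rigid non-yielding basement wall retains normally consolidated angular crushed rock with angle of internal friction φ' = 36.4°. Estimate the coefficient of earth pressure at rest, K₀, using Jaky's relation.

0.407

K₀ = 1 − sin φ' = 1 − sin 36.4° = 0.4066.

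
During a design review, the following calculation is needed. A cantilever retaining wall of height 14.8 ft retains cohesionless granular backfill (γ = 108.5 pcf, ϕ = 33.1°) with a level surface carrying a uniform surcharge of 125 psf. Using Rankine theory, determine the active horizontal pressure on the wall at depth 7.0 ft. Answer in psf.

260 psf

K_a = (1 − sin φ)/(1 + sin φ) = 0.2936.
σ_v = γz + q = 108.5 × 7.0 + 125 = 884.5 psf.
σ_h = K_a σ_v = 0.2936 × 884.5 = 259.7 psf.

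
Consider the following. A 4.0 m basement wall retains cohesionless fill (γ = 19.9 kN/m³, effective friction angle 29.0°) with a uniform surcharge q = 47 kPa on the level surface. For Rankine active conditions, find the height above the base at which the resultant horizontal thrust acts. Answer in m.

1.69 m

K_a = 0.3470.
Triangular part P₁ = ½K_aγH² = 55.24 at H/3 = 1.333 m; rectangular part P₂ = K_a q H = 65.23 at H/2 = 2.000 m.
ȳ = (P₁·1.333 + P₂·2.000)/(P₁+P₂) = 1.694 m.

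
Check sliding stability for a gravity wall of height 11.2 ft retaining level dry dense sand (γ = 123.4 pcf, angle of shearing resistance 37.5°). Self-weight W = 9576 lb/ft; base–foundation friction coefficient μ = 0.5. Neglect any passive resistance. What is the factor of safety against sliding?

K_a = tan²(45° − 37.5°/2) = 0.2432.
P_a = ½K_aγH² = 0.5×0.2432×123.4×11.2² = 1882 lb/ft, acting at H/3 = 3.733 ft above the base.
FS_sliding = μW / P_a = 0.5×9576 / 1882 = 2.544.

2.54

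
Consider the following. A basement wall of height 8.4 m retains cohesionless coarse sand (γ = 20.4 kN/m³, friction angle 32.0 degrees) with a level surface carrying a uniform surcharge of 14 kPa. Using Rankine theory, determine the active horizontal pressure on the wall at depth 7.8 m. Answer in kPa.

K_a = (1 − sin φ)/(1 + sin φ) = 0.3073.
σ_v = γz + q = 20.4 × 7.8 + 14 = 173.1 kPa.
σ_h = K_a σ_v = 0.3073 × 173.1 = 53.19 kPa.

53.2 kPa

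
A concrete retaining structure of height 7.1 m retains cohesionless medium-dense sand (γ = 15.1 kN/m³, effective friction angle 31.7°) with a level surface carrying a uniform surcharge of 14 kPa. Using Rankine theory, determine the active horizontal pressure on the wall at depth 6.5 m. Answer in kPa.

K_a = (1 − sin φ)/(1 + sin φ) = 0.3111.
σ_v = γz + q = 15.1 × 6.5 + 14 = 112.1 kPa.
σ_h = K_a σ_v = 0.3111 × 112.1 = 34.89 kPa.

34.9 kPa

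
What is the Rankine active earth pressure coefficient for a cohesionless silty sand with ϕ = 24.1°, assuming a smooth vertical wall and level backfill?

0.420

K_a = (1 − sin φ)/(1 + sin φ) = (1 − sin 24.1°)/(1 + sin 24.1°) = 0.4201.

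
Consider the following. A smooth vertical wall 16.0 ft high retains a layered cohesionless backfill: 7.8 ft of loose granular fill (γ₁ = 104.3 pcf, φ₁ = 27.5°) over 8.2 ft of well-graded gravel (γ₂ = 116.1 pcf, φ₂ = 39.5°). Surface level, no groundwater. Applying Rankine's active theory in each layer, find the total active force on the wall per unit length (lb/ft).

K_a1 = tan²(45°−27.5°/2) = 0.3682; K_a2 = tan²(45°−39.5°/2) = 0.2224.
Layer 1: σ at base = K_a1 γ₁ h₁ = 299.6 psf; P₁ = ½×299.6×7.8 = 1168.
Layer 2: σ_v at top = γ₁h₁ = 813.5; σ_h top = K_a2×813.5 = 181.0; σ_h base = K_a2×(813.5+116.1×8.2) = 392.7.
P₂ = ½(181.0+392.7)×8.2 = 2352. Total P_a = 1168+2352 = 3520 lb/ft.

3520 lb/ft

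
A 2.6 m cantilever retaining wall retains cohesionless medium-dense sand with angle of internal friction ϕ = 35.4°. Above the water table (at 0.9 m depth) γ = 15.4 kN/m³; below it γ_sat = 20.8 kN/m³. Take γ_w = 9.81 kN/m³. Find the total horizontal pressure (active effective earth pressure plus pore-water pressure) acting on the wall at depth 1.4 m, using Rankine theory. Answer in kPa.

10.1 kPa

K_a = (1 − sin φ)/(1 + sin φ) = 0.2664.
γ' = 20.8 − 9.81 = 10.99 kN/m³.
Effective vertical stress at 1.4 m: σ'_v = 15.4×0.9 + 10.99×0.500 = 19.36 kPa.
σ'_h = K_a σ'_v = 0.2664 × 19.36 = 5.156 kPa; u = γ_w × 0.500 = 4.905 kPa.
Total σ_h = 5.156 + 4.905 = 10.06 kPa.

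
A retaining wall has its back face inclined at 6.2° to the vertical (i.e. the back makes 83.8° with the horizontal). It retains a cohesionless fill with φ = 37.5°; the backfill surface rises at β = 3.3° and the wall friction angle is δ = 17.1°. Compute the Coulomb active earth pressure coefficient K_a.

K_a = sin²(α+φ) / [sin²α · sin(α−δ) · (1 + √{sin(φ+δ)sin(φ−β) / (sin(α−δ)sin(α+β))})²].
With α = 83.8°, φ = 37.5°, δ = 17.1°, β = 3.3°: K_a = 0.2761.

0.276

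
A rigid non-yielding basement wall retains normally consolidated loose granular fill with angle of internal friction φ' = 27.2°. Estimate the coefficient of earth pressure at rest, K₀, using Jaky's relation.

0.543

K₀ = 1 − sin φ' = 1 − sin 27.2° = 0.5429.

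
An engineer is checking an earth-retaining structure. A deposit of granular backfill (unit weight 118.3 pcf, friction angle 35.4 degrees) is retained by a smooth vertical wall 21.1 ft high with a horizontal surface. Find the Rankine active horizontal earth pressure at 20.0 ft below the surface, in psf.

630 psf

K_a = (1 − sin φ)/(1 + sin φ) = 0.2664.
σ_h = K_a γ z = 0.2664 × 118.3 × 20.0 = 630.3 psf.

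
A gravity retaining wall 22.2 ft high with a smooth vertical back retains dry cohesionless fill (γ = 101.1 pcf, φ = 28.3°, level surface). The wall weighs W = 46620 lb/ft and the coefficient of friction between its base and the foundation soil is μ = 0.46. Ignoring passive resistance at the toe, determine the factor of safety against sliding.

2.41

K_a = tan²(45° − 28.3°/2) = 0.3568.
P_a = ½K_aγH² = 0.5×0.3568×101.1×22.2² = 8888 lb/ft, acting at H/3 = 7.400 ft above the base.
FS_sliding = μW / P_a = 0.46×46620 / 8888 = 2.413.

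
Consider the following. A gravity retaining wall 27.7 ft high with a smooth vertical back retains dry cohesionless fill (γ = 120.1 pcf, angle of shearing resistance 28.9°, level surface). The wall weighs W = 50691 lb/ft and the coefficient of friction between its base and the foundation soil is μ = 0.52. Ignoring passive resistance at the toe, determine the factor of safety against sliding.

1.64

K_a = tan²(45° − 28.9°/2) = 0.3484.
P_a = ½K_aγH² = 0.5×0.3484×120.1×27.7² = 16050 lb/ft, acting at H/3 = 9.233 ft above the base.
FS_sliding = μW / P_a = 0.52×50691 / 16050 = 1.642.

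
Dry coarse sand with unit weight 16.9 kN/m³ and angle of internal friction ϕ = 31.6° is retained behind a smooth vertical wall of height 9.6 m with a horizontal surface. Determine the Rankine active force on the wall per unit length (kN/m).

K_a = tan²(45° − φ/2) = 0.3123.
P_a = ½ K_a γ H² = 0.5 × 0.3123 × 16.9 × 9.6² = 243.2 kN/m.

243 kN/m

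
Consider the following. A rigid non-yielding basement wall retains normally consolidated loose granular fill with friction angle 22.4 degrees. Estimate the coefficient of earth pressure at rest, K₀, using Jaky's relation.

0.619

K₀ = 1 − sin φ' = 1 − sin 22.4° = 0.6189.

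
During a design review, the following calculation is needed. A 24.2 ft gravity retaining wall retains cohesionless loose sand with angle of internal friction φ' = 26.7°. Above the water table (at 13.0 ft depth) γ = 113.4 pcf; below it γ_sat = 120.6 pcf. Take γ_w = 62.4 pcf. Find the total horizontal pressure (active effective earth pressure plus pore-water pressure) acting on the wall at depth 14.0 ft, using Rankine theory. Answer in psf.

645 psf

K_a = (1 − sin φ)/(1 + sin φ) = 0.3800.
γ' = 120.6 − 62.4 = 58.20 pcf.
Effective vertical stress at 14.0 ft: σ'_v = 113.4×13.0 + 58.20×1.00 = 1532 psf.
σ'_h = K_a σ'_v = 0.3800 × 1532 = 582.2 psf; u = γ_w × 1.00 = 62.40 psf.
Total σ_h = 582.2 + 62.40 = 644.6 psf.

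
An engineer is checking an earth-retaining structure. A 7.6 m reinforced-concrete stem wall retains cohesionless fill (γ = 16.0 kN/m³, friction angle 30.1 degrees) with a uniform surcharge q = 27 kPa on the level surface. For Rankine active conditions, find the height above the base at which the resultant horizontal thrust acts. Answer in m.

2.92 m

K_a = 0.3320.
Triangular part P₁ = ½K_aγH² = 153.4 at H/3 = 2.533 m; rectangular part P₂ = K_a q H = 68.12 at H/2 = 3.800 m.
ȳ = (P₁·2.533 + P₂·3.800)/(P₁+P₂) = 2.923 m.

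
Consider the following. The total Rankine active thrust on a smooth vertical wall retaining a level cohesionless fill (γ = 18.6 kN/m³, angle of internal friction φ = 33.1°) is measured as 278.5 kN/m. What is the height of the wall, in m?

10.1 m

K_a = 0.2936. P_a = ½ K_a γ H² ⇒ H = √(2P_a/(K_a γ)).
H = √(2×278.5/(0.2936×18.6)) = 10.10 m.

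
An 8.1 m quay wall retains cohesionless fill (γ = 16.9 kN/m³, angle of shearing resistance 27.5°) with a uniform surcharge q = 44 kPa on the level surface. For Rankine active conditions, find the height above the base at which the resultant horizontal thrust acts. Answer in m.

K_a = 0.3682.
Triangular part P₁ = ½K_aγH² = 204.1 at H/3 = 2.700 m; rectangular part P₂ = K_a q H = 131.2 at H/2 = 4.050 m.
ȳ = (P₁·2.700 + P₂·4.050)/(P₁+P₂) = 3.228 m.

3.23 m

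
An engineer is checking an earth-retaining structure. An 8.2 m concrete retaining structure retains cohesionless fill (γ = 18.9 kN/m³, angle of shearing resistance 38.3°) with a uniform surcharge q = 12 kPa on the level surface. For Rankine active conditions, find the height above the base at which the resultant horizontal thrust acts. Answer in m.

K_a = 0.2347.
Triangular part P₁ = ½K_aγH² = 149.2 at H/3 = 2.733 m; rectangular part P₂ = K_a q H = 23.10 at H/2 = 4.100 m.
ȳ = (P₁·2.733 + P₂·4.100)/(P₁+P₂) = 2.917 m.

2.92 m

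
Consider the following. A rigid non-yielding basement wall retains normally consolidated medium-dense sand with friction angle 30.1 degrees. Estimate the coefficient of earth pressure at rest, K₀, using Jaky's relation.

0.498

K₀ = 1 − sin φ' = 1 − sin 30.1° = 0.4985.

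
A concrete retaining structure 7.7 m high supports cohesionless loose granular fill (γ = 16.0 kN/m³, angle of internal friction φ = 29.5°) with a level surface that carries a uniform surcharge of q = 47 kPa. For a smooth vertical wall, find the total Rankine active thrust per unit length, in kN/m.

K_a = tan²(45° − φ/2) = 0.3401.
Soil triangle: ½ K_a γ H² = 0.5×0.3401×16.0×7.7² = 161.3 kN/m.
Surcharge rectangle: K_a q H = 0.3401×47×7.7 = 123.1 kN/m.
Total = 161.3 + 123.1 = 284.4 kN/m.

284 kN/m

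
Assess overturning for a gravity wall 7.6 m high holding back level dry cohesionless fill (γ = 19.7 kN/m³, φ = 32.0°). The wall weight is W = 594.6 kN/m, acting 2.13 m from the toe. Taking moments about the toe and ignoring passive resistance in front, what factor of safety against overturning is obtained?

K_a = tan²(45° − 32.0°/2) = 0.3073.
P_a = ½K_aγH² = 0.5×0.3073×19.7×7.6² = 174.8 kN/m, acting at H/3 = 2.533 m above the base.
Overturning moment M_o = P_a × H/3 = 174.8 × 2.533 = 442.9.
Resisting moment M_r = W × 2.13 = 594.6 × 2.13 = 1266.
FS_overturning = M_r/M_o = 1266/442.9 = 2.860.

2.86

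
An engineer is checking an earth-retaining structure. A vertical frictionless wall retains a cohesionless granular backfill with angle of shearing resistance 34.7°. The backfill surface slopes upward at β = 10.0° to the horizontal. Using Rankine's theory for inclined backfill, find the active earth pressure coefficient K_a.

K_a = cos β · (cos β − √(cos²β − cos²φ)) / (cos β + √(cos²β − cos²φ)).
cos β = 0.9848, cos φ = 0.8221, √(cos²β − cos²φ) = 0.5421.
K_a = 0.9848 × (0.9848 − 0.5421)/(0.9848 + 0.5421) = 0.2855.

0.285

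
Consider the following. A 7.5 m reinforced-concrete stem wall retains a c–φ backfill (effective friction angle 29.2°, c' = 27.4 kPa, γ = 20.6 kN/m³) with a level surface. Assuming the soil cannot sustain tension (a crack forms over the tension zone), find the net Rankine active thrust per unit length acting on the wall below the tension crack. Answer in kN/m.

31.2 kN/m

K_a = 0.3442; √K_a = 0.5867.
Tension-crack depth z_c = 2c/(γ√K_a) = 2×27.4/(20.6×0.5867) = 4.534 m.
σ_a at base = K_a γ H − 2c√K_a = 0.3442×20.6×7.5 − 2×27.4×0.5867 = 21.03 kPa.
P_a = ½ × 21.03 × (H − z_c) = 0.5×21.03×2.966 = 31.19 kN/m.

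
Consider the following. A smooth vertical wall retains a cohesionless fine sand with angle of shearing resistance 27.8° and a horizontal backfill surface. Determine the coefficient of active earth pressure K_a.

0.364

K_a = (1 − sin φ)/(1 + sin φ) = (1 − sin 27.8°)/(1 + sin 27.8°) = 0.3639.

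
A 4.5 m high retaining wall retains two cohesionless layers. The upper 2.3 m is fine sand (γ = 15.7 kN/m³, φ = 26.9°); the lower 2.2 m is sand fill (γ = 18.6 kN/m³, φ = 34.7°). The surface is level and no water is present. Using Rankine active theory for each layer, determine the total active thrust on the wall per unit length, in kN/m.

K_a1 = tan²(45°−26.9°/2) = 0.3770; K_a2 = tan²(45°−34.7°/2) = 0.2745.
Layer 1: σ at base = K_a1 γ₁ h₁ = 13.61 kPa; P₁ = ½×13.61×2.3 = 15.66.
Layer 2: σ_v at top = γ₁h₁ = 36.11; σ_h top = K_a2×36.11 = 9.911; σ_h base = K_a2×(36.11+18.6×2.2) = 21.14.
P₂ = ½(9.911+21.14)×2.2 = 34.16. Total P_a = 15.66+34.16 = 49.81 kN/m.

49.8 kN/m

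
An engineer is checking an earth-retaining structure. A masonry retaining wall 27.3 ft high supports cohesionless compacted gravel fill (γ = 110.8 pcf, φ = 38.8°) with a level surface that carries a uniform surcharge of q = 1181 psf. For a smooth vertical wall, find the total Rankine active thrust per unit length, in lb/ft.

16900 lb/ft

K_a = tan²(45° − φ/2) = 0.2296.
Soil triangle: ½ K_a γ H² = 0.5×0.2296×110.8×27.3² = 9478 lb/ft.
Surcharge rectangle: K_a q H = 0.2296×1181×27.3 = 7401 lb/ft.
Total = 9478 + 7401 = 16880 lb/ft.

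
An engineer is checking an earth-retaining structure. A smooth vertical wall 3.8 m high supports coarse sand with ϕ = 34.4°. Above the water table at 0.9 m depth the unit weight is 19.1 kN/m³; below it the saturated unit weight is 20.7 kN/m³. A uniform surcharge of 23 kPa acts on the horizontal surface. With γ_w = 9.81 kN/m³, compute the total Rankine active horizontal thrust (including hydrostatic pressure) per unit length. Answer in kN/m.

94.3 kN/m

K_a = tan²(45° − φ/2) = 0.2780.
γ' = 20.7 − 9.81 = 10.89 kN/m³. h₂ = H − d_w = 2.9 m.
σ'_h: at surface K_a·q = 6.394; at WT K_a(q+γd_w) = 11.17; at base K_a(q+γd_w+γ'h₂) = 19.95 kPa.
P₁ = ½(6.394+11.17)×0.9 = 7.905; P₂ = ½(11.17+19.95)×2.9 = 45.13; P_w = ½γ_w h₂² = 41.25.
Total = 7.905+45.13+41.25 = 94.28 kN/m.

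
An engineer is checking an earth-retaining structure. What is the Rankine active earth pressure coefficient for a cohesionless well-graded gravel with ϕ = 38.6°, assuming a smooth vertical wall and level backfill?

K_a = (1 − sin φ)/(1 + sin φ) = (1 − sin 38.6°)/(1 + sin 38.6°) = 0.2316.

0.232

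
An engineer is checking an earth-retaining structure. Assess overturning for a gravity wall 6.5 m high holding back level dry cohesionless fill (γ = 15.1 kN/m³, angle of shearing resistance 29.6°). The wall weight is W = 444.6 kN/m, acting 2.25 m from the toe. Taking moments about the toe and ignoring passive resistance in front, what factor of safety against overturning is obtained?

4.27

K_a = tan²(45° − 29.6°/2) = 0.3387.
P_a = ½K_aγH² = 0.5×0.3387×15.1×6.5² = 108.1 kN/m, acting at H/3 = 2.167 m above the base.
Overturning moment M_o = P_a × H/3 = 108.1 × 2.167 = 234.1.
Resisting moment M_r = W × 2.25 = 444.6 × 2.25 = 1000.
FS_overturning = M_r/M_o = 1000/234.1 = 4.273.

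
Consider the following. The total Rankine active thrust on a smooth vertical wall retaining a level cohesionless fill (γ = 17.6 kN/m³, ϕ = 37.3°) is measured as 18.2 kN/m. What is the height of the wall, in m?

K_a = 0.2453. P_a = ½ K_a γ H² ⇒ H = √(2P_a/(K_a γ)).
H = √(2×18.2/(0.2453×17.6)) = 2.903 m.

2.90 m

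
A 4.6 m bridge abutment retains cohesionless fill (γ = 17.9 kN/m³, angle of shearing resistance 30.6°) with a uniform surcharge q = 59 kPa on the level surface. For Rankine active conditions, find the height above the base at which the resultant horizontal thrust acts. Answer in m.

1.98 m

K_a = 0.3253.
Triangular part P₁ = ½K_aγH² = 61.61 at H/3 = 1.533 m; rectangular part P₂ = K_a q H = 88.30 at H/2 = 2.300 m.
ȳ = (P₁·1.533 + P₂·2.300)/(P₁+P₂) = 1.985 m.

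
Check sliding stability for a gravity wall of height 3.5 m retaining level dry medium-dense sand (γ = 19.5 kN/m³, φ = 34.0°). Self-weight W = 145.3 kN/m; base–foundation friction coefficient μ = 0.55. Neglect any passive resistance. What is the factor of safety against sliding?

K_a = tan²(45° − 34.0°/2) = 0.2827.
P_a = ½K_aγH² = 0.5×0.2827×19.5×3.5² = 33.77 kN/m, acting at H/3 = 1.167 m above the base.
FS_sliding = μW / P_a = 0.55×145.3 / 33.77 = 2.367.

2.37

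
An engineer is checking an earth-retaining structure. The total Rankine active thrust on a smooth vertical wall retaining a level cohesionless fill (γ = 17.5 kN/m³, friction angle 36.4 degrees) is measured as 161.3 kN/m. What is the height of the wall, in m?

8.50 m

K_a = 0.2552. P_a = ½ K_a γ H² ⇒ H = √(2P_a/(K_a γ)).
H = √(2×161.3/(0.2552×17.5)) = 8.500 m.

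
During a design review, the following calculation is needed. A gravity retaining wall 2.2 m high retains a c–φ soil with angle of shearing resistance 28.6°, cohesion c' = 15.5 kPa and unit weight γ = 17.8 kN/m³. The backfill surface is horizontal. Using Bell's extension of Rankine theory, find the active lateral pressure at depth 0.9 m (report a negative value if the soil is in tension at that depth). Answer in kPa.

-12.8 kPa

K_a = (1 − sin φ)/(1 + sin φ) = 0.3525.
σ_a = K_a γ z − 2c√K_a = 0.3525×17.8×0.9 − 2×15.5×0.5938 = -12.76 kPa.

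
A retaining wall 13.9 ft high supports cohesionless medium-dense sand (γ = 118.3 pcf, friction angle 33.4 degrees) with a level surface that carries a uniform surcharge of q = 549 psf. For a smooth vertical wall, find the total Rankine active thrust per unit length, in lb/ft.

5530 lb/ft

K_a = tan²(45° − φ/2) = 0.2899.
Soil triangle: ½ K_a γ H² = 0.5×0.2899×118.3×13.9² = 3313 lb/ft.
Surcharge rectangle: K_a q H = 0.2899×549×13.9 = 2212 lb/ft.
Total = 3313 + 2212 = 5526 lb/ft.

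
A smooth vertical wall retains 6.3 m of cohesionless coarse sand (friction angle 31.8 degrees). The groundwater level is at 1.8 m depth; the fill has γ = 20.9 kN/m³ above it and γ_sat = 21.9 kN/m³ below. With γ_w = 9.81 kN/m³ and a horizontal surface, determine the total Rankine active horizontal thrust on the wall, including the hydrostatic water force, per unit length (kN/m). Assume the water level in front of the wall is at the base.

K_a = tan²(45° − φ/2) = 0.3098.
γ' = 21.9 − 9.81 = 12.09 kN/m³. Depth below WT = 4.5 m.
σ'_h at WT = K_a γ d_w = 11.65 kPa; at base = 11.65 + K_a γ' × 4.5 = 28.51 kPa.
P₁ (0–1.8 m) = ½×11.65×1.8 = 10.49. P₂ (1.8–6.3 m) = ½(11.65+28.51)×4.5 = 90.37.
P_w = ½ γ_w h₂² = 0.5×9.81×4.5² = 99.33. Total = 10.49+90.37+99.33 = 200.2 kN/m.

200 kN/m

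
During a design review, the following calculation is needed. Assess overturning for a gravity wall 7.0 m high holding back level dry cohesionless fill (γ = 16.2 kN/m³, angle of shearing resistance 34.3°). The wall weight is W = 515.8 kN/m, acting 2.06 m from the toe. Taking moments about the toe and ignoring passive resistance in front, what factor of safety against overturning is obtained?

K_a = tan²(45° − 34.3°/2) = 0.2792.
P_a = ½K_aγH² = 0.5×0.2792×16.2×7.0² = 110.8 kN/m, acting at H/3 = 2.333 m above the base.
Overturning moment M_o = P_a × H/3 = 110.8 × 2.333 = 258.5.
Resisting moment M_r = W × 2.06 = 515.8 × 2.06 = 1063.
FS_overturning = M_r/M_o = 1063/258.5 = 4.110.

4.11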